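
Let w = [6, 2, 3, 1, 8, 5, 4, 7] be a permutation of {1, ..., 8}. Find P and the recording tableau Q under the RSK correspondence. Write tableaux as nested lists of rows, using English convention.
Insert each entry of the permutation into P by Schensted row insertion, recording in Q the position of each new cell.

Insert 6: appended to row 1. P = [[6]].
Insert 2: 2 bumps 6 from row 1; 6 starts row 2. P = [[2], [6]].
Insert 3: appended to row 1. P = [[2, 3], [6]].
Insert 1: 1 bumps 2 from row 1; 2 bumps 6 from row 2; 6 starts row 3. P = [[1, 3], [2], [6]].
Insert 8: appended to row 1. P = [[1, 3, 8], [2], [6]].
Insert 5: 5 bumps 8 from row 1; 8 appends to row 2. P = [[1, 3, 5], [2, 8], [6]].
Insert 4: 4 bumps 5 from row 1; 5 bumps 8 from row 2; 8 appends to row 3. P = [[1, 3, 4], [2, 5], [6, 8]].
Insert 7: appended to row 1. P = [[1, 3, 4, 7], [2, 5], [6, 8]].

So P = [[1, 3, 4, 7], [2, 5], [6, 8]], Q = [[1, 3, 5, 8], [2, 6], [4, 7]].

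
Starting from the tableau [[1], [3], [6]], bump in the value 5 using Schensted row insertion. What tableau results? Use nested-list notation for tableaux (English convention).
[[1, 5], [3], [6]]

5 is larger than every entry of row 1, so it is appended to row 1. The new tableau is [[1, 5], [3], [6]].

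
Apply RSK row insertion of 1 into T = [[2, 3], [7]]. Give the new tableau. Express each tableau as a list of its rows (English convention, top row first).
In row 1, 1 replaces 2 (the leftmost entry greater than 1); 2 is bumped to row 2. In row 2, 2 replaces 7 (the leftmost entry greater than 2); 7 is bumped to row 3. 7 starts a new row 3. The new tableau is [[1, 3], [2], [7]].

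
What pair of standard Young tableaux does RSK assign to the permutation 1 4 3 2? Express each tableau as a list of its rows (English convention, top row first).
P = [[1, 2], [3], [4]], Q = [[1, 2], [3], [4]]

Insert each entry of the permutation into P by Schensted row insertion, recording in Q the position of each new cell.

Insert 1: appended to row 1. P = [[1]], Q = [[1]].
Insert 4: appended to row 1. P = [[1, 4]], Q = [[1, 2]].
Insert 3: 3 bumps 4 from row 1; 4 starts row 2. P = [[1, 3], [4]], Q = [[1, 2], [3]].
Insert 2: 2 bumps 3 from row 1; 3 bumps 4 from row 2; 4 starts row 3. P = [[1, 2], [3], [4]], Q = [[1, 2], [3], [4]].

So P = [[1, 2], [3], [4]], Q = [[1, 2], [3], [4]].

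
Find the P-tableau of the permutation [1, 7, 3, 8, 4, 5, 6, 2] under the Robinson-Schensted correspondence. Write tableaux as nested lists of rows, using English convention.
Insert 1: appended to row 1. P = [[1]].
Insert 7: appended to row 1. P = [[1, 7]].
Insert 3: 3 bumps 7 from row 1; 7 starts row 2. P = [[1, 3], [7]].
Insert 8: appended to row 1. P = [[1, 3, 8], [7]].
Insert 4: 4 bumps 8 from row 1; 8 appends to row 2. P = [[1, 3, 4], [7, 8]].
Insert 5: appended to row 1. P = [[1, 3, 4, 5], [7, 8]].
Insert 6: appended to row 1. P = [[1, 3, 4, 5, 6], [7, 8]].
Insert 2: 2 bumps 3 from row 1; 3 bumps 7 from row 2; 7 starts row 3. P = [[1, 2, 4, 5, 6], [3, 8], [7]].

So P = [[1, 2, 4, 5, 6], [3, 8], [7]].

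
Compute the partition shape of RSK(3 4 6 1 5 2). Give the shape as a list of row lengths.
Row-insert each entry into an empty tableau.

After inserting 3: P = [[3]].
After inserting 4: P = [[3, 4]].
After inserting 6: P = [[3, 4, 6]].
After inserting 1: P = [[1, 4, 6], [3]].
After inserting 5: P = [[1, 4, 5], [3, 6]].
After inserting 2: P = [[1, 2, 5], [3, 4], [6]].

The final insertion tableau P = [[1, 2, 5], [3, 4], [6]] has shape [3, 2, 1].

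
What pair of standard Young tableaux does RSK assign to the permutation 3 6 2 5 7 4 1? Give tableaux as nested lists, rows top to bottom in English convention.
P = [[1, 4, 7], [2, 5], [3], [6]], Q = [[1, 2, 5], [3, 4], [6], [7]]

Insert each entry of the permutation into P by Schensted row insertion, recording in Q the position of each new cell.

Insert 3: appended to row 1. P = [[3]], Q = [[1]].
Insert 6: appended to row 1. P = [[3, 6]], Q = [[1, 2]].
Insert 2: 2 bumps 3 from row 1; 3 starts row 2. P = [[2, 6], [3]], Q = [[1, 2], [3]].
Insert 5: 5 bumps 6 from row 1; 6 appends to row 2. P = [[2, 5], [3, 6]], Q = [[1, 2], [3, 4]].
Insert 7: appended to row 1. P = [[2, 5, 7], [3, 6]], Q = [[1, 2, 5], [3, 4]].
Insert 4: 4 bumps 5 from row 1; 5 bumps 6 from row 2; 6 starts row 3. P = [[2, 4, 7], [3, 5], [6]], Q = [[1, 2, 5], [3, 4], [6]].
Insert 1: 1 bumps 2 from row 1; 2 bumps 3 from row 2; 3 bumps 6 from row 3; 6 starts row 4. P = [[1, 4, 7], [2, 5], [3], [6]], Q = [[1, 2, 5], [3, 4], [6], [7]].

So P = [[1, 4, 7], [2, 5], [3], [6]], Q = [[1, 2, 5], [3, 4], [6], [7]].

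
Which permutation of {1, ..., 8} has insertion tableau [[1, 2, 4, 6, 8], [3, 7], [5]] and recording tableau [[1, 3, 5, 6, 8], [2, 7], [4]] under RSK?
5 1 3 2 4 7 6 8

Reverse the RSK construction: for i from n down to 1, find the cell of Q containing i, remove the entry at that cell from P, and reverse-bump it up through P; the value ejected from row 1 is w(i).

Step i=8: Q has 8 at row 1, column 5; remove that cell from P, ejecting 8. So w(8) = 8. P is now [[1, 2, 4, 6], [3, 7], [5]].
Step i=7: Q has 7 at row 2, column 2; remove 7 from row 2 of P and reverse-bump: 7 enters row 1 and ejects 6. So w(7) = 6. P is now [[1, 2, 4, 7], [3], [5]].
Step i=6: Q has 6 at row 1, column 4; remove that cell from P, ejecting 7. So w(6) = 7. P is now [[1, 2, 4], [3], [5]].
Step i=5: Q has 5 at row 1, column 3; remove that cell from P, ejecting 4. So w(5) = 4. P is now [[1, 2], [3], [5]].
Step i=4: Q has 4 at row 3, column 1; remove 5 from row 3 of P and reverse-bump: 5 enters row 2 and ejects 3; 3 enters row 1 and ejects 2. So w(4) = 2. P is now [[1, 3], [5]].
Step i=3: Q has 3 at row 1, column 2; remove that cell from P, ejecting 3. So w(3) = 3. P is now [[1], [5]].
Step i=2: Q has 2 at row 2, column 1; remove 5 from row 2 of P and reverse-bump: 5 enters row 1 and ejects 1. So w(2) = 1. P is now [[5]].
Step i=1: Q has 1 at row 1, column 1; remove that cell from P, ejecting 5. So w(1) = 5. P is now [].

So w = 5 1 3 2 4 7 6 8.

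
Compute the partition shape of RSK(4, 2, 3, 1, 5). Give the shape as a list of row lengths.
Row-insert each entry into an empty tableau.

After inserting 4: P = [[4]].
After inserting 2: P = [[2], [4]].
After inserting 3: P = [[2, 3], [4]].
After inserting 1: P = [[1, 3], [2], [4]].
After inserting 5: P = [[1, 3, 5], [2], [4]].

The final insertion tableau P = [[1, 3, 5], [2], [4]] has shape [3, 1, 1].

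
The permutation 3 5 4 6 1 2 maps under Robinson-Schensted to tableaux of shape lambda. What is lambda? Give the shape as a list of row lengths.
Row-insert each entry into an empty tableau.

After inserting 3: P = [[3]].
After inserting 5: P = [[3, 5]].
After inserting 4: P = [[3, 4], [5]].
After inserting 6: P = [[3, 4, 6], [5]].
After inserting 1: P = [[1, 4, 6], [3], [5]].
After inserting 2: P = [[1, 2, 6], [3, 4], [5]].

The final insertion tableau P = [[1, 2, 6], [3, 4], [5]] has shape [3, 2, 1].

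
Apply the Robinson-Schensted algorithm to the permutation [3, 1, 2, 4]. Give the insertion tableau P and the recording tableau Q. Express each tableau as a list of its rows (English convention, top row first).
P = [[1, 2, 4], [3]], Q = [[1, 3, 4], [2]]

Insert each entry of the permutation into P by Schensted row insertion, recording in Q the position of each new cell.

After inserting 3: P = [[3]].
After inserting 1: P = [[1], [3]].
After inserting 2: P = [[1, 2], [3]].
After inserting 4: P = [[1, 2, 4], [3]].

So P = [[1, 2, 4], [3]], Q = [[1, 3, 4], [2]].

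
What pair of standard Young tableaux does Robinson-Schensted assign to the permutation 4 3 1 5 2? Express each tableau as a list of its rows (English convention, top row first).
Insert each entry of the permutation into P by Schensted row insertion, recording in Q the position of each new cell.

Insert 4: appended to row 1. P = [[4]].
Insert 3: 3 bumps 4 from row 1; 4 starts row 2. P = [[3], [4]].
Insert 1: 1 bumps 3 from row 1; 3 bumps 4 from row 2; 4 starts row 3. P = [[1], [3], [4]].
Insert 5: appended to row 1. P = [[1, 5], [3], [4]].
Insert 2: 2 bumps 5 from row 1; 5 appends to row 2. P = [[1, 2], [3, 5], [4]].

So P = [[1, 2], [3, 5], [4]], Q = [[1, 4], [2, 5], [3]].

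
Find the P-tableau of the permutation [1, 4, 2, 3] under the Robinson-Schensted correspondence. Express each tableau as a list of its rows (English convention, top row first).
After inserting 1: P = [[1]].
After inserting 4: P = [[1, 4]].
After inserting 2: P = [[1, 2], [4]].
After inserting 3: P = [[1, 2, 3], [4]].

So P = [[1, 2, 3], [4]].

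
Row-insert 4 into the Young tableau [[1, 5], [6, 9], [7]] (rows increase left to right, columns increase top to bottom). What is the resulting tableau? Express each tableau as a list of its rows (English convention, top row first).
[[1, 4], [5, 9], [6], [7]]

In row 1, 4 replaces 5 (the leftmost entry greater than 4); 5 is bumped to row 2. In row 2, 5 replaces 6 (the leftmost entry greater than 5); 6 is bumped to row 3. In row 3, 6 replaces 7 (the leftmost entry greater than 6); 7 is bumped to row 4. 7 starts a new row 4. The new tableau is [[1, 4], [5, 9], [6], [7]].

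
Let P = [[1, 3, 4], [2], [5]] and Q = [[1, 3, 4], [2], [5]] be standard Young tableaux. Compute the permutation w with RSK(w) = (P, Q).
Reverse the RSK construction: for i from n down to 1, find the cell of Q containing i, remove the entry at that cell from P, and reverse-bump it up through P; the value ejected from row 1 is w(i).

Step i=5: Q has 5 at row 3, column 1; remove 5 from row 3 of P and reverse-bump: 5 enters row 2 and ejects 2; 2 enters row 1 and ejects 1. So w(5) = 1. P is now [[2, 3, 4], [5]].
Step i=4: Q has 4 at row 1, column 3; remove that cell from P, ejecting 4. So w(4) = 4. P is now [[2, 3], [5]].
Step i=3: Q has 3 at row 1, column 2; remove that cell from P, ejecting 3. So w(3) = 3. P is now [[2], [5]].
Step i=2: Q has 2 at row 2, column 1; remove 5 from row 2 of P and reverse-bump: 5 enters row 1 and ejects 2. So w(2) = 2. P is now [[5]].
Step i=1: Q has 1 at row 1, column 1; remove that cell from P, ejecting 5. So w(1) = 5. P is now [].

So w = 5 2 3 4 1.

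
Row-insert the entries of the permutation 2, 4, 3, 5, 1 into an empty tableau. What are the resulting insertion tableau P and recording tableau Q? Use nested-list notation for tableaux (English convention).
P = [[1, 3, 5], [2], [4]], Q = [[1, 2, 4], [3], [5]]

Insert each entry of the permutation into P by Schensted row insertion, recording in Q the position of each new cell.

Insert 2: appended to row 1. P = [[2]], Q = [[1]].
Insert 4: appended to row 1. P = [[2, 4]], Q = [[1, 2]].
Insert 3: 3 bumps 4 from row 1; 4 starts row 2. P = [[2, 3], [4]], Q = [[1, 2], [3]].
Insert 5: appended to row 1. P = [[2, 3, 5], [4]], Q = [[1, 2, 4], [3]].
Insert 1: 1 bumps 2 from row 1; 2 bumps 4 from row 2; 4 starts row 3. P = [[1, 3, 5], [2], [4]], Q = [[1, 2, 4], [3], [5]].

So P = [[1, 3, 5], [2], [4]], Q = [[1, 2, 4], [3], [5]].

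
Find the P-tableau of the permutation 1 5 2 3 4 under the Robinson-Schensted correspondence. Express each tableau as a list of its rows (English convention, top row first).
Insert 1: appended to row 1. P = [[1]].
Insert 5: appended to row 1. P = [[1, 5]].
Insert 2: 2 bumps 5 from row 1; 5 starts row 2. P = [[1, 2], [5]].
Insert 3: appended to row 1. P = [[1, 2, 3], [5]].
Insert 4: appended to row 1. P = [[1, 2, 3, 4], [5]].

So P = [[1, 2, 3, 4], [5]].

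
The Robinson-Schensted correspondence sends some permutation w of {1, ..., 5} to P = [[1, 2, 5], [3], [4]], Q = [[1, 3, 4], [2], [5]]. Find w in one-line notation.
Reverse the RSK construction: for i from n down to 1, find the cell of Q containing i, remove the entry at that cell from P, and reverse-bump it up through P; the value ejected from row 1 is w(i).

Step i=5: Q has 5 at row 3, column 1; remove 4 from row 3 of P and reverse-bump: 4 enters row 2 and ejects 3; 3 enters row 1 and ejects 2. So w(5) = 2. P is now [[1, 3, 5], [4]].
Step i=4: Q has 4 at row 1, column 3; remove that cell from P, ejecting 5. So w(4) = 5. P is now [[1, 3], [4]].
Step i=3: Q has 3 at row 1, column 2; remove that cell from P, ejecting 3. So w(3) = 3. P is now [[1], [4]].
Step i=2: Q has 2 at row 2, column 1; remove 4 from row 2 of P and reverse-bump: 4 enters row 1 and ejects 1. So w(2) = 1. P is now [[4]].
Step i=1: Q has 1 at row 1, column 1; remove that cell from P, ejecting 4. So w(1) = 4. P is now [].

So w = 4 1 3 5 2.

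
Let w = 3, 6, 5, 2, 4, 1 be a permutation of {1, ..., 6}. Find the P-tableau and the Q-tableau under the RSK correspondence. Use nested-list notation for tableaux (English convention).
Insert each entry of the permutation into P by Schensted row insertion, recording in Q the position of each new cell.

Insert 3: appended to row 1. P = [[3]], Q = [[1]].
Insert 6: appended to row 1. P = [[3, 6]], Q = [[1, 2]].
Insert 5: 5 bumps 6 from row 1; 6 starts row 2. P = [[3, 5], [6]], Q = [[1, 2], [3]].
Insert 2: 2 bumps 3 from row 1; 3 bumps 6 from row 2; 6 starts row 3. P = [[2, 5], [3], [6]], Q = [[1, 2], [3], [4]].
Insert 4: 4 bumps 5 from row 1; 5 appends to row 2. P = [[2, 4], [3, 5], [6]], Q = [[1, 2], [3, 5], [4]].
Insert 1: 1 bumps 2 from row 1; 2 bumps 3 from row 2; 3 bumps 6 from row 3; 6 starts row 4. P = [[1, 4], [2, 5], [3], [6]], Q = [[1, 2], [3, 5], [4], [6]].

So P = [[1, 4], [2, 5], [3], [6]], Q = [[1, 2], [3, 5], [4], [6]].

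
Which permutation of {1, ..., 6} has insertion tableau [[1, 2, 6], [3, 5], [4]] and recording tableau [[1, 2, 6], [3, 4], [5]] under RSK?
4 5 1 3 2 6

Reverse the RSK construction: for i from n down to 1, find the cell of Q containing i, remove the entry at that cell from P, and reverse-bump it up through P; the value ejected from row 1 is w(i).

Step i=6: Q has 6 at row 1, column 3; remove that cell from P, ejecting 6. So w(6) = 6. P is now [[1, 2], [3, 5], [4]].
Step i=5: Q has 5 at row 3, column 1; remove 4 from row 3 of P and reverse-bump: 4 enters row 2 and ejects 3; 3 enters row 1 and ejects 2. So w(5) = 2. P is now [[1, 3], [4, 5]].
Step i=4: Q has 4 at row 2, column 2; remove 5 from row 2 of P and reverse-bump: 5 enters row 1 and ejects 3. So w(4) = 3. P is now [[1, 5], [4]].
Step i=3: Q has 3 at row 2, column 1; remove 4 from row 2 of P and reverse-bump: 4 enters row 1 and ejects 1. So w(3) = 1. P is now [[4, 5]].
Step i=2: Q has 2 at row 1, column 2; remove that cell from P, ejecting 5. So w(2) = 5. P is now [[4]].
Step i=1: Q has 1 at row 1, column 1; remove that cell from P, ejecting 4. So w(1) = 4. P is now [].

So w = 4 5 1 3 2 6.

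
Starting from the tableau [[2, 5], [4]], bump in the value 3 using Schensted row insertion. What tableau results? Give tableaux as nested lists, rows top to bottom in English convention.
[[2, 3], [4, 5]]

In row 1, 3 replaces 5 (the leftmost entry greater than 3); 5 is bumped to row 2. 5 is appended to row 2. The new tableau is [[2, 3], [4, 5]].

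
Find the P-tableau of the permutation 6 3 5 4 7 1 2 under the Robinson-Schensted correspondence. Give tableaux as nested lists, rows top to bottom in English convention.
P = [[1, 2, 7], [3, 4], [5], [6]]

After inserting 6: P = [[6]].
After inserting 3: P = [[3], [6]].
After inserting 5: P = [[3, 5], [6]].
After inserting 4: P = [[3, 4], [5], [6]].
After inserting 7: P = [[3, 4, 7], [5], [6]].
After inserting 1: P = [[1, 4, 7], [3], [5], [6]].
After inserting 2: P = [[1, 2, 7], [3, 4], [5], [6]].

So P = [[1, 2, 7], [3, 4], [5], [6]].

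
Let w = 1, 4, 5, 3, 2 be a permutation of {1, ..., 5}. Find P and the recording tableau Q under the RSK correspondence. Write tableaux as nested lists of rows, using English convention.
P = [[1, 2, 5], [3], [4]], Q = [[1, 2, 3], [4], [5]]

Insert each entry of the permutation into P by Schensted row insertion, recording in Q the position of each new cell.

Insert 1: appended to row 1. P = [[1]], Q = [[1]].
Insert 4: appended to row 1. P = [[1, 4]], Q = [[1, 2]].
Insert 5: appended to row 1. P = [[1, 4, 5]], Q = [[1, 2, 3]].
Insert 3: 3 bumps 4 from row 1; 4 starts row 2. P = [[1, 3, 5], [4]], Q = [[1, 2, 3], [4]].
Insert 2: 2 bumps 3 from row 1; 3 bumps 4 from row 2; 4 starts row 3. P = [[1, 2, 5], [3], [4]], Q = [[1, 2, 3], [4], [5]].

So P = [[1, 2, 5], [3], [4]], Q = [[1, 2, 3], [4], [5]].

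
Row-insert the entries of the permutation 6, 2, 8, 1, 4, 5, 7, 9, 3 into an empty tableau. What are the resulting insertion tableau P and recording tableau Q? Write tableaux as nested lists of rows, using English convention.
Insert each entry of the permutation into P by Schensted row insertion, recording in Q the position of each new cell.

Insert 6: appended to row 1. P = [[6]].
Insert 2: 2 bumps 6 from row 1; 6 starts row 2. P = [[2], [6]].
Insert 8: appended to row 1. P = [[2, 8], [6]].
Insert 1: 1 bumps 2 from row 1; 2 bumps 6 from row 2; 6 starts row 3. P = [[1, 8], [2], [6]].
Insert 4: 4 bumps 8 from row 1; 8 appends to row 2. P = [[1, 4], [2, 8], [6]].
Insert 5: appended to row 1. P = [[1, 4, 5], [2, 8], [6]].
Insert 7: appended to row 1. P = [[1, 4, 5, 7], [2, 8], [6]].
Insert 9: appended to row 1. P = [[1, 4, 5, 7, 9], [2, 8], [6]].
Insert 3: 3 bumps 4 from row 1; 4 bumps 8 from row 2; 8 appends to row 3. P = [[1, 3, 5, 7, 9], [2, 4], [6, 8]].

So P = [[1, 3, 5, 7, 9], [2, 4], [6, 8]], Q = [[1, 3, 6, 7, 8], [2, 5], [4, 9]].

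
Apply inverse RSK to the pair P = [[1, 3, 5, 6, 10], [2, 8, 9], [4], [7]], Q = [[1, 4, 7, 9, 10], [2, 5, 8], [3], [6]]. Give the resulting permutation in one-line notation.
Reverse the RSK construction: for i from n down to 1, find the cell of Q containing i, remove the entry at that cell from P, and reverse-bump it up through P; the value ejected from row 1 is w(i).

Step i=10: Q has 10 at row 1, column 5; remove that cell from P, ejecting 10. So w(10) = 10. P is now [[1, 3, 5, 6], [2, 8, 9], [4], [7]].
Step i=9: Q has 9 at row 1, column 4; remove that cell from P, ejecting 6. So w(9) = 6. P is now [[1, 3, 5], [2, 8, 9], [4], [7]].
Step i=8: Q has 8 at row 2, column 3; remove 9 from row 2 of P and reverse-bump: 9 enters row 1 and ejects 5. So w(8) = 5. P is now [[1, 3, 9], [2, 8], [4], [7]].
Step i=7: Q has 7 at row 1, column 3; remove that cell from P, ejecting 9. So w(7) = 9. P is now [[1, 3], [2, 8], [4], [7]].
Step i=6: Q has 6 at row 4, column 1; remove 7 from row 4 of P and reverse-bump: 7 enters row 3 and ejects 4; 4 enters row 2 and ejects 2; 2 enters row 1 and ejects 1. So w(6) = 1. P is now [[2, 3], [4, 8], [7]].
Step i=5: Q has 5 at row 2, column 2; remove 8 from row 2 of P and reverse-bump: 8 enters row 1 and ejects 3. So w(5) = 3. P is now [[2, 8], [4], [7]].
Step i=4: Q has 4 at row 1, column 2; remove that cell from P, ejecting 8. So w(4) = 8. P is now [[2], [4], [7]].
Step i=3: Q has 3 at row 3, column 1; remove 7 from row 3 of P and reverse-bump: 7 enters row 2 and ejects 4; 4 enters row 1 and ejects 2. So w(3) = 2. P is now [[4], [7]].
Step i=2: Q has 2 at row 2, column 1; remove 7 from row 2 of P and reverse-bump: 7 enters row 1 and ejects 4. So w(2) = 4. P is now [[7]].
Step i=1: Q has 1 at row 1, column 1; remove that cell from P, ejecting 7. So w(1) = 7. P is now [].

So w = 7 4 2 8 3 1 9 5 6 10.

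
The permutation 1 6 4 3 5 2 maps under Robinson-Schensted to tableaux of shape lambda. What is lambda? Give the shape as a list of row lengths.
[3, 1, 1, 1]

RSK row insertion gives P = [[1, 2, 5], [3], [4], [6]], which has shape [3, 1, 1, 1].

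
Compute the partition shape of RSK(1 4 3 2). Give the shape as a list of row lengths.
[2, 1, 1]

Row-insert each entry into an empty tableau.

After inserting 1: P = [[1]].
After inserting 4: P = [[1, 4]].
After inserting 3: P = [[1, 3], [4]].
After inserting 2: P = [[1, 2], [3], [4]].

The final insertion tableau P = [[1, 2], [3], [4]] has shape [2, 1, 1].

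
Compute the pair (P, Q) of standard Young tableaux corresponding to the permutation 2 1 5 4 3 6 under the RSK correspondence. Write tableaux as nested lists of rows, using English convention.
Insert each entry of the permutation into P by Schensted row insertion, recording in Q the position of each new cell.

Insert 2: appended to row 1. P = [[2]].
Insert 1: 1 bumps 2 from row 1; 2 starts row 2. P = [[1], [2]].
Insert 5: appended to row 1. P = [[1, 5], [2]].
Insert 4: 4 bumps 5 from row 1; 5 appends to row 2. P = [[1, 4], [2, 5]].
Insert 3: 3 bumps 4 from row 1; 4 bumps 5 from row 2; 5 starts row 3. P = [[1, 3], [2, 4], [5]].
Insert 6: appended to row 1. P = [[1, 3, 6], [2, 4], [5]].

So P = [[1, 3, 6], [2, 4], [5]], Q = [[1, 3, 6], [2, 4], [5]].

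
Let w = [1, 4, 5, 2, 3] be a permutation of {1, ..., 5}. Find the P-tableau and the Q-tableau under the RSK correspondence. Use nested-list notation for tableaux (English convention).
P = [[1, 2, 3], [4, 5]], Q = [[1, 2, 3], [4, 5]]

Insert each entry of the permutation into P by Schensted row insertion, recording in Q the position of each new cell.

After inserting 1: P = [[1]].
After inserting 4: P = [[1, 4]].
After inserting 5: P = [[1, 4, 5]].
After inserting 2: P = [[1, 2, 5], [4]].
After inserting 3: P = [[1, 2, 3], [4, 5]].

So P = [[1, 2, 3], [4, 5]], Q = [[1, 2, 3], [4, 5]].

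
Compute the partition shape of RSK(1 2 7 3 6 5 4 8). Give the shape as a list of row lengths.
RSK row insertion gives P = [[1, 2, 3, 4, 8], [5], [6], [7]], which has shape [5, 1, 1, 1].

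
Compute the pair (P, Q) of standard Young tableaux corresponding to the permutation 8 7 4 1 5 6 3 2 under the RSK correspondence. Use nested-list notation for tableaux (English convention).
Insert each entry of the permutation into P by Schensted row insertion, recording in Q the position of each new cell.

Insert 8: appended to row 1. P = [[8]].
Insert 7: 7 bumps 8 from row 1; 8 starts row 2. P = [[7], [8]].
Insert 4: 4 bumps 7 from row 1; 7 bumps 8 from row 2; 8 starts row 3. P = [[4], [7], [8]].
Insert 1: 1 bumps 4 from row 1; 4 bumps 7 from row 2; 7 bumps 8 from row 3; 8 starts row 4. P = [[1], [4], [7], [8]].
Insert 5: appended to row 1. P = [[1, 5], [4], [7], [8]].
Insert 6: appended to row 1. P = [[1, 5, 6], [4], [7], [8]].
Insert 3: 3 bumps 5 from row 1; 5 appends to row 2. P = [[1, 3, 6], [4, 5], [7], [8]].
Insert 2: 2 bumps 3 from row 1; 3 bumps 4 from row 2; 4 bumps 7 from row 3; 7 bumps 8 from row 4; 8 starts row 5. P = [[1, 2, 6], [3, 5], [4], [7], [8]].

So P = [[1, 2, 6], [3, 5], [4], [7], [8]], Q = [[1, 5, 6], [2, 7], [3], [4], [8]].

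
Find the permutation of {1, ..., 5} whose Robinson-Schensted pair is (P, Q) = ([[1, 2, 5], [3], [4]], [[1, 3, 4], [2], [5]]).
Reverse the RSK construction: for i from n down to 1, find the cell of Q containing i, remove the entry at that cell from P, and reverse-bump it up through P; the value ejected from row 1 is w(i).

Step i=5: Q has 5 at row 3, column 1; remove 4 from row 3 of P and reverse-bump: 4 enters row 2 and ejects 3; 3 enters row 1 and ejects 2. So w(5) = 2. P is now [[1, 3, 5], [4]].
Step i=4: Q has 4 at row 1, column 3; remove that cell from P, ejecting 5. So w(4) = 5. P is now [[1, 3], [4]].
Step i=3: Q has 3 at row 1, column 2; remove that cell from P, ejecting 3. So w(3) = 3. P is now [[1], [4]].
Step i=2: Q has 2 at row 2, column 1; remove 4 from row 2 of P and reverse-bump: 4 enters row 1 and ejects 1. So w(2) = 1. P is now [[4]].
Step i=1: Q has 1 at row 1, column 1; remove that cell from P, ejecting 4. So w(1) = 4. P is now [].

So w = 4 1 3 5 2.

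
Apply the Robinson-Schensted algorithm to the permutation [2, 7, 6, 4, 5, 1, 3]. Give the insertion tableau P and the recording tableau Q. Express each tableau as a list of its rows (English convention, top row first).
P = [[1, 3, 5], [2, 4], [6], [7]], Q = [[1, 2, 5], [3, 7], [4], [6]]

Insert each entry of the permutation into P by Schensted row insertion, recording in Q the position of each new cell.

Insert 2: appended to row 1. P = [[2]], Q = [[1]].
Insert 7: appended to row 1. P = [[2, 7]], Q = [[1, 2]].
Insert 6: 6 bumps 7 from row 1; 7 starts row 2. P = [[2, 6], [7]], Q = [[1, 2], [3]].
Insert 4: 4 bumps 6 from row 1; 6 bumps 7 from row 2; 7 starts row 3. P = [[2, 4], [6], [7]], Q = [[1, 2], [3], [4]].
Insert 5: appended to row 1. P = [[2, 4, 5], [6], [7]], Q = [[1, 2, 5], [3], [4]].
Insert 1: 1 bumps 2 from row 1; 2 bumps 6 from row 2; 6 bumps 7 from row 3; 7 starts row 4. P = [[1, 4, 5], [2], [6], [7]], Q = [[1, 2, 5], [3], [4], [6]].
Insert 3: 3 bumps 4 from row 1; 4 appends to row 2. P = [[1, 3, 5], [2, 4], [6], [7]], Q = [[1, 2, 5], [3, 7], [4], [6]].

So P = [[1, 3, 5], [2, 4], [6], [7]], Q = [[1, 2, 5], [3, 7], [4], [6]].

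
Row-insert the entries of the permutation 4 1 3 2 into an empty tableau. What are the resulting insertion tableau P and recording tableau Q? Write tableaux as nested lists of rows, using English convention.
Insert each entry of the permutation into P by Schensted row insertion, recording in Q the position of each new cell.

Insert 4: appended to row 1. P = [[4]].
Insert 1: 1 bumps 4 from row 1; 4 starts row 2. P = [[1], [4]].
Insert 3: appended to row 1. P = [[1, 3], [4]].
Insert 2: 2 bumps 3 from row 1; 3 bumps 4 from row 2; 4 starts row 3. P = [[1, 2], [3], [4]].

So P = [[1, 2], [3], [4]], Q = [[1, 3], [2], [4]].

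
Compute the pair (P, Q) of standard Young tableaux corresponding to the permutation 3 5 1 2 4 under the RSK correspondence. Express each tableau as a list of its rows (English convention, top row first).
P = [[1, 2, 4], [3, 5]], Q = [[1, 2, 5], [3, 4]]

Insert each entry of the permutation into P by Schensted row insertion, recording in Q the position of each new cell.

Insert 3: appended to row 1. P = [[3]].
Insert 5: appended to row 1. P = [[3, 5]].
Insert 1: 1 bumps 3 from row 1; 3 starts row 2. P = [[1, 5], [3]].
Insert 2: 2 bumps 5 from row 1; 5 appends to row 2. P = [[1, 2], [3, 5]].
Insert 4: appended to row 1. P = [[1, 2, 4], [3, 5]].

So P = [[1, 2, 4], [3, 5]], Q = [[1, 2, 5], [3, 4]].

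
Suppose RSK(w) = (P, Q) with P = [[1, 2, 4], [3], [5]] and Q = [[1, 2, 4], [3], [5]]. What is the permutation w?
Reverse the RSK construction: for i from n down to 1, find the cell of Q containing i, remove the entry at that cell from P, and reverse-bump it up through P; the value ejected from row 1 is w(i).

Step i=5: Q has 5 at row 3, column 1; remove 5 from row 3 of P and reverse-bump: 5 enters row 2 and ejects 3; 3 enters row 1 and ejects 2. So w(5) = 2. P is now [[1, 3, 4], [5]].
Step i=4: Q has 4 at row 1, column 3; remove that cell from P, ejecting 4. So w(4) = 4. P is now [[1, 3], [5]].
Step i=3: Q has 3 at row 2, column 1; remove 5 from row 2 of P and reverse-bump: 5 enters row 1 and ejects 3. So w(3) = 3. P is now [[1, 5]].
Step i=2: Q has 2 at row 1, column 2; remove that cell from P, ejecting 5. So w(2) = 5. P is now [[1]].
Step i=1: Q has 1 at row 1, column 1; remove that cell from P, ejecting 1. So w(1) = 1. P is now [].

So w = 1 5 3 4 2.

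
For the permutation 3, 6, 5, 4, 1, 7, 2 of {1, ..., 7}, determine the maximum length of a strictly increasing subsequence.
3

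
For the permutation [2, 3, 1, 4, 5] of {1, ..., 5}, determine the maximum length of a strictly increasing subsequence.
4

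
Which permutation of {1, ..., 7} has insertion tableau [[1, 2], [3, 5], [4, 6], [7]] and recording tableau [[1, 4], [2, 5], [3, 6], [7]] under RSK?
4 3 1 7 6 5 2

Reverse the RSK construction: for i from n down to 1, find the cell of Q containing i, remove the entry at that cell from P, and reverse-bump it up through P; the value ejected from row 1 is w(i).

Step i=7: Q has 7 at row 4, column 1; remove 7 from row 4 of P and reverse-bump: 7 enters row 3 and ejects 6; 6 enters row 2 and ejects 5; 5 enters row 1 and ejects 2. So w(7) = 2. P is now [[1, 5], [3, 6], [4, 7]].
Step i=6: Q has 6 at row 3, column 2; remove 7 from row 3 of P and reverse-bump: 7 enters row 2 and ejects 6; 6 enters row 1 and ejects 5. So w(6) = 5. P is now [[1, 6], [3, 7], [4]].
Step i=5: Q has 5 at row 2, column 2; remove 7 from row 2 of P and reverse-bump: 7 enters row 1 and ejects 6. So w(5) = 6. P is now [[1, 7], [3], [4]].
Step i=4: Q has 4 at row 1, column 2; remove that cell from P, ejecting 7. So w(4) = 7. P is now [[1], [3], [4]].
Step i=3: Q has 3 at row 3, column 1; remove 4 from row 3 of P and reverse-bump: 4 enters row 2 and ejects 3; 3 enters row 1 and ejects 1. So w(3) = 1. P is now [[3], [4]].
Step i=2: Q has 2 at row 2, column 1; remove 4 from row 2 of P and reverse-bump: 4 enters row 1 and ejects 3. So w(2) = 3. P is now [[4]].
Step i=1: Q has 1 at row 1, column 1; remove that cell from P, ejecting 4. So w(1) = 4. P is now [].

So w = 4 3 1 7 6 5 2.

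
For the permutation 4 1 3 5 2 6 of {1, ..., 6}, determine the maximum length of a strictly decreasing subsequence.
3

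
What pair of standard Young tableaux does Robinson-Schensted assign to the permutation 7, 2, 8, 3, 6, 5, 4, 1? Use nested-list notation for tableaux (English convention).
Insert each entry of the permutation into P by Schensted row insertion, recording in Q the position of each new cell.

Insert 7: appended to row 1. P = [[7]], Q = [[1]].
Insert 2: 2 bumps 7 from row 1; 7 starts row 2. P = [[2], [7]], Q = [[1], [2]].
Insert 8: appended to row 1. P = [[2, 8], [7]], Q = [[1, 3], [2]].
Insert 3: 3 bumps 8 from row 1; 8 appends to row 2. P = [[2, 3], [7, 8]], Q = [[1, 3], [2, 4]].
Insert 6: appended to row 1. P = [[2, 3, 6], [7, 8]], Q = [[1, 3, 5], [2, 4]].
Insert 5: 5 bumps 6 from row 1; 6 bumps 7 from row 2; 7 starts row 3. P = [[2, 3, 5], [6, 8], [7]], Q = [[1, 3, 5], [2, 4], [6]].
Insert 4: 4 bumps 5 from row 1; 5 bumps 6 from row 2; 6 bumps 7 from row 3; 7 starts row 4. P = [[2, 3, 4], [5, 8], [6], [7]], Q = [[1, 3, 5], [2, 4], [6], [7]].
Insert 1: 1 bumps 2 from row 1; 2 bumps 5 from row 2; 5 bumps 6 from row 3; 6 bumps 7 from row 4; 7 starts row 5. P = [[1, 3, 4], [2, 8], [5], [6], [7]], Q = [[1, 3, 5], [2, 4], [6], [7], [8]].

So P = [[1, 3, 4], [2, 8], [5], [6], [7]], Q = [[1, 3, 5], [2, 4], [6], [7], [8]].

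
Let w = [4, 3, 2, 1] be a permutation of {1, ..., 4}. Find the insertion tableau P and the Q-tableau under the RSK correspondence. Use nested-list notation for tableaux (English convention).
Insert each entry of the permutation into P by Schensted row insertion, recording in Q the position of each new cell.

Insert 4: appended to row 1. P = [[4]].
Insert 3: 3 bumps 4 from row 1; 4 starts row 2. P = [[3], [4]].
Insert 2: 2 bumps 3 from row 1; 3 bumps 4 from row 2; 4 starts row 3. P = [[2], [3], [4]].
Insert 1: 1 bumps 2 from row 1; 2 bumps 3 from row 2; 3 bumps 4 from row 3; 4 starts row 4. P = [[1], [2], [3], [4]].

So P = [[1], [2], [3], [4]], Q = [[1], [2], [3], [4]].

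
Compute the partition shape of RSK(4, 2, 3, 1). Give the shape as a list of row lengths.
[2, 1, 1]

Row-insert each entry into an empty tableau.

After inserting 4: P = [[4]].
After inserting 2: P = [[2], [4]].
After inserting 3: P = [[2, 3], [4]].
After inserting 1: P = [[1, 3], [2], [4]].

The final insertion tableau P = [[1, 3], [2], [4]] has shape [2, 1, 1].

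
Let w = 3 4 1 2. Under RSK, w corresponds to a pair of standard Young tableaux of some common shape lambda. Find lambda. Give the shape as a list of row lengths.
[2, 2]

Row-insert each entry into an empty tableau.

After inserting 3: P = [[3]].
After inserting 4: P = [[3, 4]].
After inserting 1: P = [[1, 4], [3]].
After inserting 2: P = [[1, 2], [3, 4]].

The final insertion tableau P = [[1, 2], [3, 4]] has shape [2, 2].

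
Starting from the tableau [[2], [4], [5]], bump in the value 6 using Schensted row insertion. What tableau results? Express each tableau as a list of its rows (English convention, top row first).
[[2, 6], [4], [5]]

6 is larger than every entry of row 1, so it is appended to row 1. The new tableau is [[2, 6], [4], [5]].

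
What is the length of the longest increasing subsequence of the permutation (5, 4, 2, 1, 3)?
2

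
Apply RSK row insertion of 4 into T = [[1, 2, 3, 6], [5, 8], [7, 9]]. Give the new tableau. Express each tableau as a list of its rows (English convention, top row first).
[[1, 2, 3, 4], [5, 6], [7, 8], [9]]

In row 1, 4 replaces 6 (the leftmost entry greater than 4); 6 is bumped to row 2. In row 2, 6 replaces 8 (the leftmost entry greater than 6); 8 is bumped to row 3. In row 3, 8 replaces 9 (the leftmost entry greater than 8); 9 is bumped to row 4. 9 starts a new row 4. The new tableau is [[1, 2, 3, 4], [5, 6], [7, 8], [9]].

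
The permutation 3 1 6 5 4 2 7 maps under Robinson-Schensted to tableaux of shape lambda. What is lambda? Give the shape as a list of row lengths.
RSK row insertion gives P = [[1, 2, 7], [3, 4], [5], [6]], which has shape [3, 2, 1, 1].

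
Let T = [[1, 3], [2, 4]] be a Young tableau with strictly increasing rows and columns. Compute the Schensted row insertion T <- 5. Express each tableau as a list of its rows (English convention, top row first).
5 is larger than every entry of row 1, so it is appended to row 1. The new tableau is [[1, 3, 5], [2, 4]].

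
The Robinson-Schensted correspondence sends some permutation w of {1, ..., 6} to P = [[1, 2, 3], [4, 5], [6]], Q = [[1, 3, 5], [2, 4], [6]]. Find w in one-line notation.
Reverse the RSK construction: for i from n down to 1, find the cell of Q containing i, remove the entry at that cell from P, and reverse-bump it up through P; the value ejected from row 1 is w(i).

Step i=6: Q has 6 at row 3, column 1; remove 6 from row 3 of P and reverse-bump: 6 enters row 2 and ejects 5; 5 enters row 1 and ejects 3. So w(6) = 3. P is now [[1, 2, 5], [4, 6]].
Step i=5: Q has 5 at row 1, column 3; remove that cell from P, ejecting 5. So w(5) = 5. P is now [[1, 2], [4, 6]].
Step i=4: Q has 4 at row 2, column 2; remove 6 from row 2 of P and reverse-bump: 6 enters row 1 and ejects 2. So w(4) = 2. P is now [[1, 6], [4]].
Step i=3: Q has 3 at row 1, column 2; remove that cell from P, ejecting 6. So w(3) = 6. P is now [[1], [4]].
Step i=2: Q has 2 at row 2, column 1; remove 4 from row 2 of P and reverse-bump: 4 enters row 1 and ejects 1. So w(2) = 1. P is now [[4]].
Step i=1: Q has 1 at row 1, column 1; remove that cell from P, ejecting 4. So w(1) = 4. P is now [].

So w = 4 1 6 2 5 3.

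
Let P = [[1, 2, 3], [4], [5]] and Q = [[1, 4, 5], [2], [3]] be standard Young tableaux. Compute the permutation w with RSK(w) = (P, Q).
5 4 1 2 3

Reverse RSK: for i = n, n-1, ..., 1, locate i in Q, remove the corresponding corner cell from P, and reverse-bump its entry up through P; the value ejected from row 1 is w(i).

So w = 5 4 1 2 3.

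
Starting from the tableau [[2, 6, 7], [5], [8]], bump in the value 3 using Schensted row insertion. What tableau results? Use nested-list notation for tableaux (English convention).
[[2, 3, 7], [5, 6], [8]]

In row 1, 3 replaces 6 (the leftmost entry greater than 3); 6 is bumped to row 2. 6 is appended to row 2. The new tableau is [[2, 3, 7], [5, 6], [8]].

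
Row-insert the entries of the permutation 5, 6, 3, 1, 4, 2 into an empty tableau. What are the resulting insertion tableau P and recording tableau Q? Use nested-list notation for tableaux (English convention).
Insert each entry of the permutation into P by Schensted row insertion, recording in Q the position of each new cell.

Insert 5: appended to row 1. P = [[5]].
Insert 6: appended to row 1. P = [[5, 6]].
Insert 3: 3 bumps 5 from row 1; 5 starts row 2. P = [[3, 6], [5]].
Insert 1: 1 bumps 3 from row 1; 3 bumps 5 from row 2; 5 starts row 3. P = [[1, 6], [3], [5]].
Insert 4: 4 bumps 6 from row 1; 6 appends to row 2. P = [[1, 4], [3, 6], [5]].
Insert 2: 2 bumps 4 from row 1; 4 bumps 6 from row 2; 6 appends to row 3. P = [[1, 2], [3, 4], [5, 6]].

So P = [[1, 2], [3, 4], [5, 6]], Q = [[1, 2], [3, 5], [4, 6]].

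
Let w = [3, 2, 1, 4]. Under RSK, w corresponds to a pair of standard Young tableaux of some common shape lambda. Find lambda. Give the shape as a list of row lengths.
Row-insert each entry into an empty tableau.

After inserting 3: P = [[3]].
After inserting 2: P = [[2], [3]].
After inserting 1: P = [[1], [2], [3]].
After inserting 4: P = [[1, 4], [2], [3]].

The final insertion tableau P = [[1, 4], [2], [3]] has shape [2, 1, 1].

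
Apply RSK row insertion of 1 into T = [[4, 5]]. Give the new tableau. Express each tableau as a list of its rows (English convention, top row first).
In row 1, 1 replaces 4 (the leftmost entry greater than 1); 4 is bumped to row 2. 4 starts a new row 2. The new tableau is [[1, 5], [4]].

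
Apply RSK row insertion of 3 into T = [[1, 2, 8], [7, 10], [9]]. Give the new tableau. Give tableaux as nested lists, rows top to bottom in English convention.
In row 1, 3 replaces 8 (the leftmost entry greater than 3); 8 is bumped to row 2. In row 2, 8 replaces 10 (the leftmost entry greater than 8); 10 is bumped to row 3. 10 is appended to row 3. The new tableau is [[1, 2, 3], [7, 8], [9, 10]].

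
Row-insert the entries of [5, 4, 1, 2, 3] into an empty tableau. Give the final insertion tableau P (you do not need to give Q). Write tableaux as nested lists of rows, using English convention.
Insert 5: appended to row 1. P = [[5]].
Insert 4: 4 bumps 5 from row 1; 5 starts row 2. P = [[4], [5]].
Insert 1: 1 bumps 4 from row 1; 4 bumps 5 from row 2; 5 starts row 3. P = [[1], [4], [5]].
Insert 2: appended to row 1. P = [[1, 2], [4], [5]].
Insert 3: appended to row 1. P = [[1, 2, 3], [4], [5]].

So P = [[1, 2, 3], [4], [5]].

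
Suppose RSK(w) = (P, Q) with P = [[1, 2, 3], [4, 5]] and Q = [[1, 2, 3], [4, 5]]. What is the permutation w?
Reverse the RSK construction: for i from n down to 1, find the cell of Q containing i, remove the entry at that cell from P, and reverse-bump it up through P; the value ejected from row 1 is w(i).

Step i=5: Q has 5 at row 2, column 2; remove 5 from row 2 of P and reverse-bump: 5 enters row 1 and ejects 3. So w(5) = 3. P is now [[1, 2, 5], [4]].
Step i=4: Q has 4 at row 2, column 1; remove 4 from row 2 of P and reverse-bump: 4 enters row 1 and ejects 2. So w(4) = 2. P is now [[1, 4, 5]].
Step i=3: Q has 3 at row 1, column 3; remove that cell from P, ejecting 5. So w(3) = 5. P is now [[1, 4]].
Step i=2: Q has 2 at row 1, column 2; remove that cell from P, ejecting 4. So w(2) = 4. P is now [[1]].
Step i=1: Q has 1 at row 1, column 1; remove that cell from P, ejecting 1. So w(1) = 1. P is now [].

So w = 1 4 5 2 3.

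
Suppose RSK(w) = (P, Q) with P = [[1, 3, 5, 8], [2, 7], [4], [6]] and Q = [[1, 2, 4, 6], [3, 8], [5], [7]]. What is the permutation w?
Reverse the RSK construction: for i from n down to 1, find the cell of Q containing i, remove the entry at that cell from P, and reverse-bump it up through P; the value ejected from row 1 is w(i).

Step i=8: Q has 8 at row 2, column 2; remove 7 from row 2 of P and reverse-bump: 7 enters row 1 and ejects 5. So w(8) = 5. P is now [[1, 3, 7, 8], [2], [4], [6]].
Step i=7: Q has 7 at row 4, column 1; remove 6 from row 4 of P and reverse-bump: 6 enters row 3 and ejects 4; 4 enters row 2 and ejects 2; 2 enters row 1 and ejects 1. So w(7) = 1. P is now [[2, 3, 7, 8], [4], [6]].
Step i=6: Q has 6 at row 1, column 4; remove that cell from P, ejecting 8. So w(6) = 8. P is now [[2, 3, 7], [4], [6]].
Step i=5: Q has 5 at row 3, column 1; remove 6 from row 3 of P and reverse-bump: 6 enters row 2 and ejects 4; 4 enters row 1 and ejects 3. So w(5) = 3. P is now [[2, 4, 7], [6]].
Step i=4: Q has 4 at row 1, column 3; remove that cell from P, ejecting 7. So w(4) = 7. P is now [[2, 4], [6]].
Step i=3: Q has 3 at row 2, column 1; remove 6 from row 2 of P and reverse-bump: 6 enters row 1 and ejects 4. So w(3) = 4. P is now [[2, 6]].
Step i=2: Q has 2 at row 1, column 2; remove that cell from P, ejecting 6. So w(2) = 6. P is now [[2]].
Step i=1: Q has 1 at row 1, column 1; remove that cell from P, ejecting 2. So w(1) = 2. P is now [].

So w = 2 6 4 7 3 8 1 5.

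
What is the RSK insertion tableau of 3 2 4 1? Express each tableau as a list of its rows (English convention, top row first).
After inserting 3: P = [[3]].
After inserting 2: P = [[2], [3]].
After inserting 4: P = [[2, 4], [3]].
After inserting 1: P = [[1, 4], [2], [3]].

So P = [[1, 4], [2], [3]].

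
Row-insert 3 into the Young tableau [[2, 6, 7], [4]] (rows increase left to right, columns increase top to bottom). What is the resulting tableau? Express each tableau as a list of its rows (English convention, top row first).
In row 1, 3 replaces 6 (the leftmost entry greater than 3); 6 is bumped to row 2. 6 is appended to row 2. The new tableau is [[2, 3, 7], [4, 6]].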